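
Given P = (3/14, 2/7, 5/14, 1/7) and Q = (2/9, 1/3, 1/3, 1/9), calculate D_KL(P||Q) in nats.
0.0087 nats

KL divergence: D_KL(P||Q) = Σ p(x) log(p(x)/q(x))

Computing term by term:
  x=0: 3/14 × log_e[(3/14)/(2/9)] = 3/14 × -0.0364 = -0.0078
  x=1: 2/7 × log_e[(2/7)/(1/3)] = 2/7 × -0.1542 = -0.0440
  x=2: 5/14 × log_e[(5/14)/(1/3)] = 5/14 × 0.0690 = 0.0246
  x=3: 1/7 × log_e[(1/7)/(1/9)] = 1/7 × 0.2513 = 0.0359

D_KL(P||Q) = 0.0087 nats

Note: KL divergence is always non-negative and equals 0 iff P = Q.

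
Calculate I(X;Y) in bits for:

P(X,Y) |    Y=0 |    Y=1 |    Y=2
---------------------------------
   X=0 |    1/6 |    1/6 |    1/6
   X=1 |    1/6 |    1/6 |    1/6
0.0000 bits

Mutual information: I(X;Y) = H(X) + H(Y) - H(X,Y)

Marginals:
P(X) = (1/2, 1/2), H(X) = 1.0000 bits
P(Y) = (1/3, 1/3, 1/3), H(Y) = 1.5850 bits

Joint entropy: H(X,Y) = 2.5850 bits

I(X;Y) = 1.0000 + 1.5850 - 2.5850 = 0.0000 bits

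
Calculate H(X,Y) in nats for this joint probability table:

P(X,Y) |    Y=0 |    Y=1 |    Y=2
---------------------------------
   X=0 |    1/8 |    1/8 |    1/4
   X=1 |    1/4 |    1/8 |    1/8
1.7329 nats

Joint entropy is H(X,Y) = -Σ_{x,y} p(x,y) log p(x,y).

Summing over all non-zero entries:
H(X,Y) = -[1/8·log_e(1/8) + 1/8·log_e(1/8) + 1/4·log_e(1/4) + 1/4·log_e(1/4) + 1/8·log_e(1/8) + 1/8·log_e(1/8)]
H(X,Y) = 1.7329 nats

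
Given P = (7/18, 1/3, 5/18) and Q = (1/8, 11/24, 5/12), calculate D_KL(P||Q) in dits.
0.0967 dits

KL divergence: D_KL(P||Q) = Σ p(x) log(p(x)/q(x))

Computing term by term:
  x=0: 7/18 × log_10[(7/18)/(1/8)] = 7/18 × 0.4929 = 0.1917
  x=1: 1/3 × log_10[(1/3)/(11/24)] = 1/3 × -0.1383 = -0.0461
  x=2: 5/18 × log_10[(5/18)/(5/12)] = 5/18 × -0.1761 = -0.0489

D_KL(P||Q) = 0.0967 dits

Note: KL divergence is always non-negative and equals 0 iff P = Q.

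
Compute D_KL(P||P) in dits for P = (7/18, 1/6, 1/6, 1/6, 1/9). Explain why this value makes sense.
0.0000 dits

KL divergence satisfies the Gibbs inequality: D_KL(P||Q) ≥ 0 for all distributions P, Q.

D_KL(P||Q) = Σ p(x) log(p(x)/q(x))
Each term is p(x) × log_10(p(x)/p(x)) = p(x) × log_10(1) = 0, so the sum is 0.
D_KL(P||Q) = 0.0000 dits

When P = Q, the KL divergence is exactly 0, as there is no 'divergence' between identical distributions.

This non-negativity is a fundamental property: relative entropy cannot be negative because it measures how different Q is from P.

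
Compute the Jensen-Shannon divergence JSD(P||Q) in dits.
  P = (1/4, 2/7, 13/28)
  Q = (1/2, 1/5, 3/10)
0.0147 dits

Jensen-Shannon divergence is:
JSD(P||Q) = 0.5 × D_KL(P||M) + 0.5 × D_KL(Q||M)
where M = 0.5 × (P + Q) is the mixture distribution.

M = 0.5 × (1/4, 2/7, 13/28) + 0.5 × (1/2, 1/5, 3/10) = (3/8, 0.242857, 0.382143)

D_KL(P||M) = 0.0154 dits
D_KL(Q||M) = 0.0141 dits

JSD(P||Q) = 0.5 × 0.0154 + 0.5 × 0.0141 = 0.0147 dits

Unlike KL divergence, JSD is symmetric and bounded: 0 ≤ JSD ≤ log(2).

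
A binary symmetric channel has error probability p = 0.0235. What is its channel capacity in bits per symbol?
0.8393 bits

For a binary symmetric channel (BSC) with error probability p:
Capacity C = 1 - H(p) bits per symbol

where H(p) = -p log₂(p) - (1-p) log₂(1-p) is the binary entropy function.

H(0.0235) = 0.1607 bits
C = 1 - 0.1607 = 0.8393 bits per symbol

This means we can reliably transmit up to 0.8393 bits of information per channel use.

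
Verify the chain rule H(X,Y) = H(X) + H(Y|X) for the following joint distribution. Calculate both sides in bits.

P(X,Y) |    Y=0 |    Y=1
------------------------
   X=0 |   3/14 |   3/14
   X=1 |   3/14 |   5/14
H(X,Y) = 1.9592, H(X) = 0.9852, H(Y|X) = 0.9740 (all in bits)

Chain rule: H(X,Y) = H(X) + H(Y|X)

Left side — joint entropy directly:
H(X,Y) = -Σ p(x,y) log p(x,y) = 1.9592 bits

Right side — compute H(Y|X) from the conditional distributions:
P(X) = (3/7, 4/7), so H(X) = 0.9852 bits
H(Y|X) = Σ_x P(X=x) · H(Y|X=x):
  P(Y|X=0) = (1/2, 1/2), H(Y|X=0) = 1.0000, weight P(X=0) = 3/7
  P(Y|X=1) = (3/8, 5/8), H(Y|X=1) = 0.9544, weight P(X=1) = 4/7
H(Y|X) = 0.9740 bits

H(X) + H(Y|X) = 0.9852 + 0.9740 = 1.9592 bits

Both sides equal 1.9592 bits. ✓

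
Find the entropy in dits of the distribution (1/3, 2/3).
0.2764 dits

Shannon entropy is H(X) = -Σ p(x) log p(x).

For P = (1/3, 2/3):
H = -1/3 × log_10(1/3) -2/3 × log_10(2/3)
H = 0.2764 dits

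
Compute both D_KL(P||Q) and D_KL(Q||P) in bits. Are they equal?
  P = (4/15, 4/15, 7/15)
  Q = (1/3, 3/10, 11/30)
D_KL(P||Q) = 0.0312, D_KL(Q||P) = 0.0307

KL divergence is not symmetric: D_KL(P||Q) ≠ D_KL(Q||P) in general.

D_KL(P||Q) = 0.0312 bits
D_KL(Q||P) = 0.0307 bits

No, they are not equal!

This asymmetry is why KL divergence is not a true distance metric.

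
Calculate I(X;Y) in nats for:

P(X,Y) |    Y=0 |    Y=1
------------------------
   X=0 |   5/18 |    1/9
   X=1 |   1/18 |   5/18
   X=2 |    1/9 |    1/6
0.1172 nats

Mutual information: I(X;Y) = H(X) + H(Y) - H(X,Y)

Marginals:
P(X) = (7/18, 1/3, 5/18), H(X) = 1.0893 nats
P(Y) = (4/9, 5/9), H(Y) = 0.6870 nats

Joint entropy: H(X,Y) = 1.6591 nats

I(X;Y) = 1.0893 + 0.6870 - 1.6591 = 0.1172 nats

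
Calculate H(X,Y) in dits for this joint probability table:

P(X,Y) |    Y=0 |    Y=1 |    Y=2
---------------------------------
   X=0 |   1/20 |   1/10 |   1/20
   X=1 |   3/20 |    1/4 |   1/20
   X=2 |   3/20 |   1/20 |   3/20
0.8815 dits

Joint entropy is H(X,Y) = -Σ_{x,y} p(x,y) log p(x,y).

Summing over all non-zero entries:
H(X,Y) = -[1/20·log_10(1/20) + 1/10·log_10(1/10) + 1/20·log_10(1/20) + 3/20·log_10(3/20) + 1/4·log_10(1/4) + 1/20·log_10(1/20) + 3/20·log_10(3/20) + 1/20·log_10(1/20) + 3/20·log_10(3/20)]
H(X,Y) = 0.8815 dits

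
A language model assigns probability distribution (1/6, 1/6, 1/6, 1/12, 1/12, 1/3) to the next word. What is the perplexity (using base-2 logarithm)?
5.3454

Perplexity is 2^H (or exp(H) for natural log).

First, H = -Σ p log p = 2.4183 bits
Perplexity = 2^2.4183 = 5.3454

Interpretation: The model's uncertainty is equivalent to choosing uniformly among 5.3 options.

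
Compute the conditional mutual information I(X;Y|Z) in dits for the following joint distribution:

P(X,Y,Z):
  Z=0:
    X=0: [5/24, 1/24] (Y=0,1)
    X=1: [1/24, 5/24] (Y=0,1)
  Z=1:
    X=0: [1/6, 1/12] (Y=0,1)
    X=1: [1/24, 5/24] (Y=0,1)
0.0821 dits

Conditional mutual information: I(X;Y|Z) = H(X|Z) + H(Y|Z) - H(X,Y|Z)

H(Z) = 0.3010
H(X,Z) = 0.6021 → H(X|Z) = 0.3010
H(Y,Z) = 0.5990 → H(Y|Z) = 0.2980
H(X,Y,Z) = 0.8179 → H(X,Y|Z) = 0.5169

I(X;Y|Z) = 0.3010 + 0.2980 - 0.5169 = 0.0821 dits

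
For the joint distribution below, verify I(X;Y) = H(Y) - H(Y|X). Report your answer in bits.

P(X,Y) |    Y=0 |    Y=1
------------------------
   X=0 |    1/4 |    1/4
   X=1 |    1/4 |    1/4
I(X;Y) = 0.0000 bits

Mutual information has multiple equivalent forms:
- I(X;Y) = H(X) - H(X|Y)
- I(X;Y) = H(Y) - H(Y|X)
- I(X;Y) = H(X) + H(Y) - H(X,Y)

Computing all quantities:
H(X) = 1.0000, H(Y) = 1.0000, H(X,Y) = 2.0000
H(X|Y) = 1.0000, H(Y|X) = 1.0000

Verification:
H(X) - H(X|Y) = 1.0000 - 1.0000 = 0.0000
H(Y) - H(Y|X) = 1.0000 - 1.0000 = 0.0000
H(X) + H(Y) - H(X,Y) = 1.0000 + 1.0000 - 2.0000 = 0.0000

All forms give I(X;Y) = 0.0000 bits. ✓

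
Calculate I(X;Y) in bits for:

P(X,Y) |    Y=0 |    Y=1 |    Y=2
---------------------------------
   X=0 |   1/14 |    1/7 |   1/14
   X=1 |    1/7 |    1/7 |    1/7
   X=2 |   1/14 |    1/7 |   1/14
0.0202 bits

Mutual information: I(X;Y) = H(X) + H(Y) - H(X,Y)

Marginals:
P(X) = (2/7, 3/7, 2/7), H(X) = 1.5567 bits
P(Y) = (2/7, 3/7, 2/7), H(Y) = 1.5567 bits

Joint entropy: H(X,Y) = 3.0931 bits

I(X;Y) = 1.5567 + 1.5567 - 3.0931 = 0.0202 bits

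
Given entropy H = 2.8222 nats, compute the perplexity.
16.8138

Perplexity is e^H (or exp(H) for natural log).

H = 2.8222 nats
Perplexity = e^2.8222 = 16.8138

Interpretation: The model's uncertainty is equivalent to choosing uniformly among 16.8 options.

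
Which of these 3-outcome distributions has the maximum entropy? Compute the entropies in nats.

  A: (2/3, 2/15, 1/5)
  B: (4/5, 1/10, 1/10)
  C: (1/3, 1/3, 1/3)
C

For a discrete distribution over n outcomes, entropy is maximized by the uniform distribution.

Computing entropies:
H(A) = 0.8609 nats
H(B) = 0.6390 nats
H(C) = 1.0986 nats

The uniform distribution (where all probabilities equal 1/3) achieves the maximum entropy of log_e(3) = 1.0986 nats.

Distribution C has the highest entropy.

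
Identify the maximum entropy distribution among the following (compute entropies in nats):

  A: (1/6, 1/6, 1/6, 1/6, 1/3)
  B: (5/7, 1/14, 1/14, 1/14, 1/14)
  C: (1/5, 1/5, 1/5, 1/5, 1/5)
C

For a discrete distribution over n outcomes, entropy is maximized by the uniform distribution.

Computing entropies:
H(A) = 1.5607 nats
H(B) = 0.9944 nats
H(C) = 1.6094 nats

The uniform distribution (where all probabilities equal 1/5) achieves the maximum entropy of log_e(5) = 1.6094 nats.

Distribution C has the highest entropy.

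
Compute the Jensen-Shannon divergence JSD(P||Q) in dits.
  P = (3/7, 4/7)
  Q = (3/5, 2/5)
0.0064 dits

Jensen-Shannon divergence is:
JSD(P||Q) = 0.5 × D_KL(P||M) + 0.5 × D_KL(Q||M)
where M = 0.5 × (P + Q) is the mixture distribution.

M = 0.5 × (3/7, 4/7) + 0.5 × (3/5, 2/5) = (18/35, 17/35)

D_KL(P||M) = 0.0064 dits
D_KL(Q||M) = 0.0064 dits

JSD(P||Q) = 0.5 × 0.0064 + 0.5 × 0.0064 = 0.0064 dits

Unlike KL divergence, JSD is symmetric and bounded: 0 ≤ JSD ≤ log(2).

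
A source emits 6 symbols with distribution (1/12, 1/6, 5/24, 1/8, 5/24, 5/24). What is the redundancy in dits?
0.0199 dits

Redundancy measures how far a source is from maximum entropy:
R = H_max - H(X)

Maximum entropy for 6 symbols: H_max = log_10(6) = 0.7782 dits
Actual entropy: H(X) = 0.7583 dits
Redundancy: R = 0.7782 - 0.7583 = 0.0199 dits

This redundancy represents potential for compression: the source could be compressed by 0.0199 dits per symbol.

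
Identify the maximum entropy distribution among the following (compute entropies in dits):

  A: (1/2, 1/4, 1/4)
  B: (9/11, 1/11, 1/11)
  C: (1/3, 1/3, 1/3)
C

For a discrete distribution over n outcomes, entropy is maximized by the uniform distribution.

Computing entropies:
H(A) = 0.4515 dits
H(B) = 0.2606 dits
H(C) = 0.4771 dits

The uniform distribution (where all probabilities equal 1/3) achieves the maximum entropy of log_10(3) = 0.4771 dits.

Distribution C has the highest entropy.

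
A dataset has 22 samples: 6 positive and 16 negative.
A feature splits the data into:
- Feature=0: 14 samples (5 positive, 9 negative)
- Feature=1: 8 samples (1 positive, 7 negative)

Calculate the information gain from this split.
0.0493 bits

Information Gain = H(Y) - H(Y|Feature)

Before split:
P(positive) = 6/22 = 0.2727
H(Y) = 0.8454 bits

After split:
Feature=0: H = 0.9403 bits (weight = 14/22)
Feature=1: H = 0.5436 bits (weight = 8/22)
H(Y|Feature) = (14/22)×0.9403 + (8/22)×0.5436 = 0.7960 bits

Information Gain = 0.8454 - 0.7960 = 0.0493 bits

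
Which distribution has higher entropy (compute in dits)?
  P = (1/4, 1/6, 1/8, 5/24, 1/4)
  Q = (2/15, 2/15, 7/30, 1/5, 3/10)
P

Computing entropies in dits:
H(P) = 0.6855
H(Q) = 0.6775

Distribution P has higher entropy.

Intuition: The distribution closer to uniform (more spread out) has higher entropy.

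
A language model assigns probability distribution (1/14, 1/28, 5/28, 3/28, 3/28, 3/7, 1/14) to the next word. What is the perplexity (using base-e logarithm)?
5.1831

Perplexity is e^H (or exp(H) for natural log).

First, H = -Σ p log p = 1.6454 nats
Perplexity = e^1.6454 = 5.1831

Interpretation: The model's uncertainty is equivalent to choosing uniformly among 5.2 options.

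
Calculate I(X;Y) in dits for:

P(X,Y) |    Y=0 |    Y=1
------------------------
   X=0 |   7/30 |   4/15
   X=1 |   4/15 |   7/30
0.0010 dits

Mutual information: I(X;Y) = H(X) + H(Y) - H(X,Y)

Marginals:
P(X) = (1/2, 1/2), H(X) = 0.3010 dits
P(Y) = (1/2, 1/2), H(Y) = 0.3010 dits

Joint entropy: H(X,Y) = 0.6011 dits

I(X;Y) = 0.3010 + 0.3010 - 0.6011 = 0.0010 dits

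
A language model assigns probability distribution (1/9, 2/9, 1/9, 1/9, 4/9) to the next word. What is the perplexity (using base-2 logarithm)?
4.1664

Perplexity is 2^H (or exp(H) for natural log).

First, H = -Σ p log p = 2.0588 bits
Perplexity = 2^2.0588 = 4.1664

Interpretation: The model's uncertainty is equivalent to choosing uniformly among 4.2 options.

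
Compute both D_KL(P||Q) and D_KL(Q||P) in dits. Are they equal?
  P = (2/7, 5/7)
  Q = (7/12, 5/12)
D_KL(P||Q) = 0.0786, D_KL(Q||P) = 0.0833

KL divergence is not symmetric: D_KL(P||Q) ≠ D_KL(Q||P) in general.

D_KL(P||Q) = 0.0786 dits
D_KL(Q||P) = 0.0833 dits

No, they are not equal!

This asymmetry is why KL divergence is not a true distance metric.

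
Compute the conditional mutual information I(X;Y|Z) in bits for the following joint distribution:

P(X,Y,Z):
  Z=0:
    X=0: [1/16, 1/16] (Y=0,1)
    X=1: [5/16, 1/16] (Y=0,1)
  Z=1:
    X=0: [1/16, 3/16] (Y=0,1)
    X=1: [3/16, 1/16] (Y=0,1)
0.1312 bits

Conditional mutual information: I(X;Y|Z) = H(X|Z) + H(Y|Z) - H(X,Y|Z)

H(Z) = 1.0000
H(X,Z) = 1.9056 → H(X|Z) = 0.9056
H(Y,Z) = 1.9056 → H(Y|Z) = 0.9056
H(X,Y,Z) = 2.6800 → H(X,Y|Z) = 1.6800

I(X;Y|Z) = 0.9056 + 0.9056 - 1.6800 = 0.1312 bits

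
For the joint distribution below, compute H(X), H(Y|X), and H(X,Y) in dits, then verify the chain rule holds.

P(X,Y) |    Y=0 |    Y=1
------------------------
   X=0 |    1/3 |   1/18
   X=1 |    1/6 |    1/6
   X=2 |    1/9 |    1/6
H(X,Y) = 0.7239, H(X) = 0.4731, H(Y|X) = 0.2508 (all in dits)

Chain rule: H(X,Y) = H(X) + H(Y|X)

Left side — joint entropy directly:
H(X,Y) = -Σ p(x,y) log p(x,y) = 0.7239 dits

Right side — compute H(Y|X) from the conditional distributions:
P(X) = (7/18, 1/3, 5/18), so H(X) = 0.4731 dits
H(Y|X) = Σ_x P(X=x) · H(Y|X=x):
  P(Y|X=0) = (6/7, 1/7), H(Y|X=0) = 0.1781, weight P(X=0) = 7/18
  P(Y|X=1) = (1/2, 1/2), H(Y|X=1) = 0.3010, weight P(X=1) = 1/3
  P(Y|X=2) = (2/5, 3/5), H(Y|X=2) = 0.2923, weight P(X=2) = 5/18
H(Y|X) = 0.2508 dits

H(X) + H(Y|X) = 0.4731 + 0.2508 = 0.7239 dits

Both sides equal 0.7239 dits. ✓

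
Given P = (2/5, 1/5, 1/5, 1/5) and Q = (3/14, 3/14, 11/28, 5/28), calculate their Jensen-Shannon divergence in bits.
0.0442 bits

Jensen-Shannon divergence is:
JSD(P||Q) = 0.5 × D_KL(P||M) + 0.5 × D_KL(Q||M)
where M = 0.5 × (P + Q) is the mixture distribution.

M = 0.5 × (2/5, 1/5, 1/5, 1/5) + 0.5 × (3/14, 3/14, 11/28, 5/28) = (0.307143, 0.207143, 0.296429, 0.189286)

D_KL(P||M) = 0.0447 bits
D_KL(Q||M) = 0.0438 bits

JSD(P||Q) = 0.5 × 0.0447 + 0.5 × 0.0438 = 0.0442 bits

Unlike KL divergence, JSD is symmetric and bounded: 0 ≤ JSD ≤ log(2).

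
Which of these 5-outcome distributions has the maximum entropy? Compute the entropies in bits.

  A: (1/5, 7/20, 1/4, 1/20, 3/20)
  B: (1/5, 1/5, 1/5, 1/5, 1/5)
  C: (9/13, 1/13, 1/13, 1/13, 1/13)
B

For a discrete distribution over n outcomes, entropy is maximized by the uniform distribution.

Computing entropies:
H(A) = 2.1211 bits
H(B) = 2.3219 bits
H(C) = 1.5059 bits

The uniform distribution (where all probabilities equal 1/5) achieves the maximum entropy of log_2(5) = 2.3219 bits.

Distribution B has the highest entropy.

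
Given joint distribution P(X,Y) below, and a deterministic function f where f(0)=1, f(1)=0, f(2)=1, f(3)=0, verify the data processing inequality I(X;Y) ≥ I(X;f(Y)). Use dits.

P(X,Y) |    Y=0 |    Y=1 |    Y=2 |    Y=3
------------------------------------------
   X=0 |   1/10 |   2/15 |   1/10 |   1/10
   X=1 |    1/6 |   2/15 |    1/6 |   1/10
I(X;Y) = 0.0034, I(X;f(Y)) = 0.0034, inequality holds: 0.0034 ≥ 0.0034

Data Processing Inequality: For any Markov chain X → Y → Z, we have I(X;Y) ≥ I(X;Z).

Here Z = f(Y) is a deterministic function of Y, forming X → Y → Z.

Original I(X;Y) = 0.0034 dits

After applying f:
P(X,Z) where Z=f(Y):
- P(X,Z=0) = P(X,Y=1) + P(X,Y=3)
- P(X,Z=1) = P(X,Y=0) + P(X,Y=2)

I(X;Z) = I(X;f(Y)) = 0.0034 dits

Verification: 0.0034 ≥ 0.0034 ✓

Information cannot be created by processing; the function f can only lose information about X.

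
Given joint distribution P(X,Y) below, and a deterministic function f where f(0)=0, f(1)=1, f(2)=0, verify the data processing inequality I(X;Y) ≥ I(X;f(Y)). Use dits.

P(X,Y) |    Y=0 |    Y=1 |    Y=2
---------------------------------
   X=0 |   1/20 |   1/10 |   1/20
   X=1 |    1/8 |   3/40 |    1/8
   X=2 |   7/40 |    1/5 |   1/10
I(X;Y) = 0.0130, I(X;f(Y)) = 0.0105, inequality holds: 0.0130 ≥ 0.0105

Data Processing Inequality: For any Markov chain X → Y → Z, we have I(X;Y) ≥ I(X;Z).

Here Z = f(Y) is a deterministic function of Y, forming X → Y → Z.

Original I(X;Y) = 0.0130 dits

After applying f:
P(X,Z) where Z=f(Y):
- P(X,Z=0) = P(X,Y=0) + P(X,Y=2)
- P(X,Z=1) = P(X,Y=1)

I(X;Z) = I(X;f(Y)) = 0.0105 dits

Verification: 0.0130 ≥ 0.0105 ✓

Information cannot be created by processing; the function f can only lose information about X.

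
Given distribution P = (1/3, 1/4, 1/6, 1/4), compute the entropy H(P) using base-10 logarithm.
0.5898 dits

Shannon entropy is H(X) = -Σ p(x) log p(x).

For P = (1/3, 1/4, 1/6, 1/4):
H = -1/3 × log_10(1/3) -1/4 × log_10(1/4) -1/6 × log_10(1/6) -1/4 × log_10(1/4)
H = 0.5898 dits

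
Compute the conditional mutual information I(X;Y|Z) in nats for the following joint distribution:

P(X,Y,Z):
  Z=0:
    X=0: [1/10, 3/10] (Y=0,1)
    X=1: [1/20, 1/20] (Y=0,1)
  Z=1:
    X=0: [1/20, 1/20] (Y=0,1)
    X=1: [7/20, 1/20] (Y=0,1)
0.0414 nats

Conditional mutual information: I(X;Y|Z) = H(X|Z) + H(Y|Z) - H(X,Y|Z)

H(Z) = 0.6931
H(X,Z) = 1.1935 → H(X|Z) = 0.5004
H(Y,Z) = 1.2488 → H(Y|Z) = 0.5556
H(X,Y,Z) = 1.7078 → H(X,Y|Z) = 1.0147

I(X;Y|Z) = 0.5004 + 0.5556 - 1.0147 = 0.0414 nats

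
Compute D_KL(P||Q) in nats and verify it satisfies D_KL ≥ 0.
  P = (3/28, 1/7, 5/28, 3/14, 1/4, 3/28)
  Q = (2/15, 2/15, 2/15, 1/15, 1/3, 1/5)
0.1500 nats

KL divergence satisfies the Gibbs inequality: D_KL(P||Q) ≥ 0 for all distributions P, Q.

D_KL(P||Q) = Σ p(x) log(p(x)/q(x))
Term by term:
  x=0: 3/28 × log_e[(3/28)/(2/15)] = -0.0234
  x=1: 1/7 × log_e[(1/7)/(2/15)] = 0.0099
  x=2: 5/28 × log_e[(5/28)/(2/15)] = 0.0522
  x=3: 3/14 × log_e[(3/14)/(1/15)] = 0.2502
  x=4: 1/4 × log_e[(1/4)/(1/3)] = -0.0719
  x=5: 3/28 × log_e[(3/28)/(1/5)] = -0.0669
D_KL(P||Q) = 0.1500 nats

D_KL(P||Q) = 0.1500 ≥ 0 ✓

This non-negativity is a fundamental property: relative entropy cannot be negative because it measures how different Q is from P.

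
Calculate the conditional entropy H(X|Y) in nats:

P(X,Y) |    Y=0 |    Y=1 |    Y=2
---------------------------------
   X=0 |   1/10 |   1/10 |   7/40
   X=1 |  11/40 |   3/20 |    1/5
0.6448 nats

Using the chain rule: H(X|Y) = H(X,Y) - H(Y)

First, compute H(X,Y) = 1.7270 nats

Marginal P(Y) = (3/8, 1/4, 3/8)
H(Y) = 1.0822 nats

H(X|Y) = H(X,Y) - H(Y) = 1.7270 - 1.0822 = 0.6448 nats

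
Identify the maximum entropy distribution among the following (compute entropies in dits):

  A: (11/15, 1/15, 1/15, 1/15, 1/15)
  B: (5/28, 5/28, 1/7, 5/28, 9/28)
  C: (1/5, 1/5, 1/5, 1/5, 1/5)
C

For a discrete distribution over n outcomes, entropy is maximized by the uniform distribution.

Computing entropies:
H(A) = 0.4124 dits
H(B) = 0.6800 dits
H(C) = 0.6990 dits

The uniform distribution (where all probabilities equal 1/5) achieves the maximum entropy of log_10(5) = 0.6990 dits.

Distribution C has the highest entropy.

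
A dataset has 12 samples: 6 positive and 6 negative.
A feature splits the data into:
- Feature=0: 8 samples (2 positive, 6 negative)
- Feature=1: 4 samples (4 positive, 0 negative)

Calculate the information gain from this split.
0.4591 bits

Information Gain = H(Y) - H(Y|Feature)

Before split:
P(positive) = 6/12 = 0.5000
H(Y) = 1.0000 bits

After split:
Feature=0: H = 0.8113 bits (weight = 8/12)
Feature=1: H = 0.0000 bits (weight = 4/12)
H(Y|Feature) = (8/12)×0.8113 + (4/12)×0.0000 = 0.5409 bits

Information Gain = 1.0000 - 0.5409 = 0.4591 bits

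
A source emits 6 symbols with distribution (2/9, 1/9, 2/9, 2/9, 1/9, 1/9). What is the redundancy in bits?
0.0817 bits

Redundancy measures how far a source is from maximum entropy:
R = H_max - H(X)

Maximum entropy for 6 symbols: H_max = log_2(6) = 2.5850 bits
Actual entropy: H(X) = 2.5033 bits
Redundancy: R = 2.5850 - 2.5033 = 0.0817 bits

This redundancy represents potential for compression: the source could be compressed by 0.0817 bits per symbol.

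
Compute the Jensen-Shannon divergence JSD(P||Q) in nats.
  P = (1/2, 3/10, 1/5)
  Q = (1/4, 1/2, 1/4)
0.0353 nats

Jensen-Shannon divergence is:
JSD(P||Q) = 0.5 × D_KL(P||M) + 0.5 × D_KL(Q||M)
where M = 0.5 × (P + Q) is the mixture distribution.

M = 0.5 × (1/2, 3/10, 1/5) + 0.5 × (1/4, 1/2, 1/4) = (3/8, 2/5, 9/40)

D_KL(P||M) = 0.0340 nats
D_KL(Q||M) = 0.0365 nats

JSD(P||Q) = 0.5 × 0.0340 + 0.5 × 0.0365 = 0.0353 nats

Unlike KL divergence, JSD is symmetric and bounded: 0 ≤ JSD ≤ log(2).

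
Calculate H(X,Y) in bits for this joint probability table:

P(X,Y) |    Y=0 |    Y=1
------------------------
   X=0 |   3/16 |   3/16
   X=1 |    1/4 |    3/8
1.9363 bits

Joint entropy is H(X,Y) = -Σ_{x,y} p(x,y) log p(x,y).

Summing over all non-zero entries:
H(X,Y) = -[3/16·log_2(3/16) + 3/16·log_2(3/16) + 1/4·log_2(1/4) + 3/8·log_2(3/8)]
H(X,Y) = 1.9363 bits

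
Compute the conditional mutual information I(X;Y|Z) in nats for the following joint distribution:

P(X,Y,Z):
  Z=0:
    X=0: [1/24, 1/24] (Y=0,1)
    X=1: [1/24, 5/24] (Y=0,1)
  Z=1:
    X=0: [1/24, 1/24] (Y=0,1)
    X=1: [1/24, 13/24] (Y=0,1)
0.0604 nats

Conditional mutual information: I(X;Y|Z) = H(X|Z) + H(Y|Z) - H(X,Y|Z)

H(Z) = 0.6365
H(X,Z) = 1.0751 → H(X|Z) = 0.4386
H(Y,Z) = 1.0751 → H(Y|Z) = 0.4386
H(X,Y,Z) = 1.4534 → H(X,Y|Z) = 0.8169

I(X;Y|Z) = 0.4386 + 0.4386 - 0.8169 = 0.0604 nats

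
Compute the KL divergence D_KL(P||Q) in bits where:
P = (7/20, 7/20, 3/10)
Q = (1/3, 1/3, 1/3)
0.0037 bits

KL divergence: D_KL(P||Q) = Σ p(x) log(p(x)/q(x))

Computing term by term:
  x=0: 7/20 × log_2[(7/20)/(1/3)] = 7/20 × 0.0704 = 0.0246
  x=1: 7/20 × log_2[(7/20)/(1/3)] = 7/20 × 0.0704 = 0.0246
  x=2: 3/10 × log_2[(3/10)/(1/3)] = 3/10 × -0.1520 = -0.0456

D_KL(P||Q) = 0.0037 bits

Note: KL divergence is always non-negative and equals 0 iff P = Q.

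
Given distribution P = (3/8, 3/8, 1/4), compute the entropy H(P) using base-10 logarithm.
0.4700 dits

Shannon entropy is H(X) = -Σ p(x) log p(x).

For P = (3/8, 3/8, 1/4):
H = -3/8 × log_10(3/8) -3/8 × log_10(3/8) -1/4 × log_10(1/4)
H = 0.4700 dits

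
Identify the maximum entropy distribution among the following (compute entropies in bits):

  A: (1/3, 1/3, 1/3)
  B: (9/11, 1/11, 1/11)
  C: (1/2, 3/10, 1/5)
A

For a discrete distribution over n outcomes, entropy is maximized by the uniform distribution.

Computing entropies:
H(A) = 1.5850 bits
H(B) = 0.8659 bits
H(C) = 1.4855 bits

The uniform distribution (where all probabilities equal 1/3) achieves the maximum entropy of log_2(3) = 1.5850 bits.

Distribution A has the highest entropy.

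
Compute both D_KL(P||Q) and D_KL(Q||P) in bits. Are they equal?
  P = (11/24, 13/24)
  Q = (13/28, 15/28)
D_KL(P||Q) = 0.0001, D_KL(Q||P) = 0.0001

KL divergence is not symmetric: D_KL(P||Q) ≠ D_KL(Q||P) in general.

D_KL(P||Q) = 0.0001 bits
D_KL(Q||P) = 0.0001 bits

In this case they happen to be equal (to 4 decimal places).

This asymmetry is why KL divergence is not a true distance metric.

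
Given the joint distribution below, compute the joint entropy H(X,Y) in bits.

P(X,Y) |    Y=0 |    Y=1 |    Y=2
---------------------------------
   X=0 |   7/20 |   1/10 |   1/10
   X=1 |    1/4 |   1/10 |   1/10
2.3589 bits

Joint entropy is H(X,Y) = -Σ_{x,y} p(x,y) log p(x,y).

Summing over all non-zero entries:
H(X,Y) = -[7/20·log_2(7/20) + 1/10·log_2(1/10) + 1/10·log_2(1/10) + 1/4·log_2(1/4) + 1/10·log_2(1/10) + 1/10·log_2(1/10)]
H(X,Y) = 2.3589 bits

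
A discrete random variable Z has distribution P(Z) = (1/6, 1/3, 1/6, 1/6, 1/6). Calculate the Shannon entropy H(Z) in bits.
2.2516 bits

Shannon entropy is H(X) = -Σ p(x) log p(x).

For P = (1/6, 1/3, 1/6, 1/6, 1/6):
H = -1/6 × log_2(1/6) -1/3 × log_2(1/3) -1/6 × log_2(1/6) -1/6 × log_2(1/6) -1/6 × log_2(1/6)
H = 2.2516 bits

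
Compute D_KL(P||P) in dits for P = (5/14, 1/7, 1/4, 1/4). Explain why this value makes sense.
0.0000 dits

KL divergence satisfies the Gibbs inequality: D_KL(P||Q) ≥ 0 for all distributions P, Q.

D_KL(P||Q) = Σ p(x) log(p(x)/q(x))
Each term is p(x) × log_10(p(x)/p(x)) = p(x) × log_10(1) = 0, so the sum is 0.
D_KL(P||Q) = 0.0000 dits

When P = Q, the KL divergence is exactly 0, as there is no 'divergence' between identical distributions.

This non-negativity is a fundamental property: relative entropy cannot be negative because it measures how different Q is from P.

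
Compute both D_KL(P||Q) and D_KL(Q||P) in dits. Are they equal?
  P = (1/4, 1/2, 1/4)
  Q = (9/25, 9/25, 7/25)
D_KL(P||Q) = 0.0194, D_KL(Q||P) = 0.0194

KL divergence is not symmetric: D_KL(P||Q) ≠ D_KL(Q||P) in general.

D_KL(P||Q) = 0.0194 dits
D_KL(Q||P) = 0.0194 dits

In this case they happen to be equal (to 4 decimal places).

This asymmetry is why KL divergence is not a true distance metric.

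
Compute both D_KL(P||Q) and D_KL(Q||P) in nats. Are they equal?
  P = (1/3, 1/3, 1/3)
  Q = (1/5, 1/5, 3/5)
D_KL(P||Q) = 0.1446, D_KL(Q||P) = 0.1483

KL divergence is not symmetric: D_KL(P||Q) ≠ D_KL(Q||P) in general.

D_KL(P||Q) = 0.1446 nats
D_KL(Q||P) = 0.1483 nats

No, they are not equal!

This asymmetry is why KL divergence is not a true distance metric.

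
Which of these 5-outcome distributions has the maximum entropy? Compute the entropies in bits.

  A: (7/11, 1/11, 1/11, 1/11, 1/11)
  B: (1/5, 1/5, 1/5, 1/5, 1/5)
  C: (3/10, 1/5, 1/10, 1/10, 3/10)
B

For a discrete distribution over n outcomes, entropy is maximized by the uniform distribution.

Computing entropies:
H(A) = 1.6729 bits
H(B) = 2.3219 bits
H(C) = 2.1710 bits

The uniform distribution (where all probabilities equal 1/5) achieves the maximum entropy of log_2(5) = 2.3219 bits.

Distribution B has the highest entropy.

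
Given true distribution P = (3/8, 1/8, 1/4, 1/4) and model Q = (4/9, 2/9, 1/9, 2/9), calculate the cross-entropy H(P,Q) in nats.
1.4174 nats

Cross-entropy: H(P,Q) = -Σ p(x) log q(x)

Alternatively: H(P,Q) = H(P) + D_KL(P||Q)
H(P) = 1.3209 nats
D_KL(P||Q) = 0.0965 nats

H(P,Q) = 1.3209 + 0.0965 = 1.4174 nats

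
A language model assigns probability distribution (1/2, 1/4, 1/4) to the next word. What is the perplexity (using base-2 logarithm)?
2.8284

Perplexity is 2^H (or exp(H) for natural log).

First, H = -Σ p log p = 1.5000 bits
Perplexity = 2^1.5000 = 2.8284

Interpretation: The model's uncertainty is equivalent to choosing uniformly among 2.8 options.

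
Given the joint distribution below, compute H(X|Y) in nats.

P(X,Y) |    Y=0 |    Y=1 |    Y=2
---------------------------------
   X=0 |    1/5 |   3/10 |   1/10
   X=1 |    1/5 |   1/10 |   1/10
0.6408 nats

Using the chain rule: H(X|Y) = H(X,Y) - H(Y)

First, compute H(X,Y) = 1.6957 nats

Marginal P(Y) = (2/5, 2/5, 1/5)
H(Y) = 1.0549 nats

H(X|Y) = H(X,Y) - H(Y) = 1.6957 - 1.0549 = 0.6408 nats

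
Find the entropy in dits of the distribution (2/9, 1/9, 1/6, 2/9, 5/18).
0.6806 dits

Shannon entropy is H(X) = -Σ p(x) log p(x).

For P = (2/9, 1/9, 1/6, 2/9, 5/18):
H = -2/9 × log_10(2/9) -1/9 × log_10(1/9) -1/6 × log_10(1/6) -2/9 × log_10(2/9) -5/18 × log_10(5/18)
H = 0.6806 dits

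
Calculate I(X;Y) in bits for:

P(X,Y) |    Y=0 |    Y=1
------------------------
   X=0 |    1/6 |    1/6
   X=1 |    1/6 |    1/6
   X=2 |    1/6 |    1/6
0.0000 bits

Mutual information: I(X;Y) = H(X) + H(Y) - H(X,Y)

Marginals:
P(X) = (1/3, 1/3, 1/3), H(X) = 1.5850 bits
P(Y) = (1/2, 1/2), H(Y) = 1.0000 bits

Joint entropy: H(X,Y) = 2.5850 bits

I(X;Y) = 1.5850 + 1.0000 - 2.5850 = 0.0000 bits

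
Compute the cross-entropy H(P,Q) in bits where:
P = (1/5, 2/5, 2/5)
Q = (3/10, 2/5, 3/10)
1.5710 bits

Cross-entropy: H(P,Q) = -Σ p(x) log q(x)

Alternatively: H(P,Q) = H(P) + D_KL(P||Q)
H(P) = 1.5219 bits
D_KL(P||Q) = 0.0490 bits

H(P,Q) = 1.5219 + 0.0490 = 1.5710 bits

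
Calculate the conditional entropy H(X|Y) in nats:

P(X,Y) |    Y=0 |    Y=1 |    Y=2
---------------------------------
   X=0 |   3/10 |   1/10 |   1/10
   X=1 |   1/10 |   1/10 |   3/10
0.5885 nats

Using the chain rule: H(X|Y) = H(X,Y) - H(Y)

First, compute H(X,Y) = 1.6434 nats

Marginal P(Y) = (2/5, 1/5, 2/5)
H(Y) = 1.0549 nats

H(X|Y) = H(X,Y) - H(Y) = 1.6434 - 1.0549 = 0.5885 nats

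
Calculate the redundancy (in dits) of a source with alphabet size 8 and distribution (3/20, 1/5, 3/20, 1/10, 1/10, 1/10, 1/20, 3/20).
0.0275 dits

Redundancy measures how far a source is from maximum entropy:
R = H_max - H(X)

Maximum entropy for 8 symbols: H_max = log_10(8) = 0.9031 dits
Actual entropy: H(X) = 0.8756 dits
Redundancy: R = 0.9031 - 0.8756 = 0.0275 dits

This redundancy represents potential for compression: the source could be compressed by 0.0275 dits per symbol.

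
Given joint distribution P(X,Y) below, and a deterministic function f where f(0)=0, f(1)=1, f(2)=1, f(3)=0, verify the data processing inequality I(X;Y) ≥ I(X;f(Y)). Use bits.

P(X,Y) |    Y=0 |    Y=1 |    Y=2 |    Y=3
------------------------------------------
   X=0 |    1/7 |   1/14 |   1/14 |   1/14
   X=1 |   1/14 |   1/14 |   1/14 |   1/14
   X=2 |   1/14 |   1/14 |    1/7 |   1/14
I(X;Y) = 0.0410, I(X;f(Y)) = 0.0207, inequality holds: 0.0410 ≥ 0.0207

Data Processing Inequality: For any Markov chain X → Y → Z, we have I(X;Y) ≥ I(X;Z).

Here Z = f(Y) is a deterministic function of Y, forming X → Y → Z.

Original I(X;Y) = 0.0410 bits

After applying f:
P(X,Z) where Z=f(Y):
- P(X,Z=0) = P(X,Y=0) + P(X,Y=3)
- P(X,Z=1) = P(X,Y=1) + P(X,Y=2)

I(X;Z) = I(X;f(Y)) = 0.0207 bits

Verification: 0.0410 ≥ 0.0207 ✓

Information cannot be created by processing; the function f can only lose information about X.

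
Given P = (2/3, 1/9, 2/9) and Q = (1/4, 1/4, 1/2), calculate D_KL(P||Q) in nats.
0.3836 nats

KL divergence: D_KL(P||Q) = Σ p(x) log(p(x)/q(x))

Computing term by term:
  x=0: 2/3 × log_e[(2/3)/(1/4)] = 2/3 × 0.9808 = 0.6539
  x=1: 1/9 × log_e[(1/9)/(1/4)] = 1/9 × -0.8109 = -0.0901
  x=2: 2/9 × log_e[(2/9)/(1/2)] = 2/9 × -0.8109 = -0.1802

D_KL(P||Q) = 0.3836 nats

Note: KL divergence is always non-negative and equals 0 iff P = Q.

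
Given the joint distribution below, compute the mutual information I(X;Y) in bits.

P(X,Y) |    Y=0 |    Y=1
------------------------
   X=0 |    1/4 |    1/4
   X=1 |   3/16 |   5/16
0.0115 bits

Mutual information: I(X;Y) = H(X) + H(Y) - H(X,Y)

Marginals:
P(X) = (1/2, 1/2), H(X) = 1.0000 bits
P(Y) = (7/16, 9/16), H(Y) = 0.9887 bits

Joint entropy: H(X,Y) = 1.9772 bits

I(X;Y) = 1.0000 + 0.9887 - 1.9772 = 0.0115 bits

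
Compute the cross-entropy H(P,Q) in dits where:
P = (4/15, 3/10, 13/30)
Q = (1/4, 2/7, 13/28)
0.4682 dits

Cross-entropy: H(P,Q) = -Σ p(x) log q(x)

Alternatively: H(P,Q) = H(P) + D_KL(P||Q)
H(P) = 0.4673 dits
D_KL(P||Q) = 0.0008 dits

H(P,Q) = 0.4673 + 0.0008 = 0.4682 dits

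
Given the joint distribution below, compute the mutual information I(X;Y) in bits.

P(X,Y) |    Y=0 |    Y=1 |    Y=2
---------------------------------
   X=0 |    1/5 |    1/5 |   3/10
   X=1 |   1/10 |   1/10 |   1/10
0.0058 bits

Mutual information: I(X;Y) = H(X) + H(Y) - H(X,Y)

Marginals:
P(X) = (7/10, 3/10), H(X) = 0.8813 bits
P(Y) = (3/10, 3/10, 2/5), H(Y) = 1.5710 bits

Joint entropy: H(X,Y) = 2.4464 bits

I(X;Y) = 0.8813 + 1.5710 - 2.4464 = 0.0058 bits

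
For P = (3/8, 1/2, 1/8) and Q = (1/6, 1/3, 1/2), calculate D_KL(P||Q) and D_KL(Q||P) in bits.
D_KL(P||Q) = 0.4812, D_KL(Q||P) = 0.6100

KL divergence is not symmetric: D_KL(P||Q) ≠ D_KL(Q||P) in general.

D_KL(P||Q) = 0.4812 bits
D_KL(Q||P) = 0.6100 bits

No, they are not equal!

This asymmetry is why KL divergence is not a true distance metric.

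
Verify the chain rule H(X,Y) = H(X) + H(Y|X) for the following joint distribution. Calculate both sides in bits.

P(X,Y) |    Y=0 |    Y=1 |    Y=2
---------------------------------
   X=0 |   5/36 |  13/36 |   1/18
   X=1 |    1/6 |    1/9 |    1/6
H(X,Y) = 2.3717, H(X) = 0.9911, H(Y|X) = 1.3807 (all in bits)

Chain rule: H(X,Y) = H(X) + H(Y|X)

Left side — joint entropy directly:
H(X,Y) = -Σ p(x,y) log p(x,y) = 2.3717 bits

Right side — compute H(Y|X) from the conditional distributions:
P(X) = (5/9, 4/9), so H(X) = 0.9911 bits
H(Y|X) = Σ_x P(X=x) · H(Y|X=x):
  P(Y|X=0) = (1/4, 13/20, 1/10), H(Y|X=0) = 1.2362, weight P(X=0) = 5/9
  P(Y|X=1) = (3/8, 1/4, 3/8), H(Y|X=1) = 1.5613, weight P(X=1) = 4/9
H(Y|X) = 1.3807 bits

H(X) + H(Y|X) = 0.9911 + 1.3807 = 2.3717 bits

Both sides equal 2.3717 bits. ✓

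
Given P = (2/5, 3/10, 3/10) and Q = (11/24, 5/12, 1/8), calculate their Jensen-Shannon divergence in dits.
0.0106 dits

Jensen-Shannon divergence is:
JSD(P||Q) = 0.5 × D_KL(P||M) + 0.5 × D_KL(Q||M)
where M = 0.5 × (P + Q) is the mixture distribution.

M = 0.5 × (2/5, 3/10, 3/10) + 0.5 × (11/24, 5/12, 1/8) = (0.429167, 0.358333, 0.2125)

D_KL(P||M) = 0.0096 dits
D_KL(Q||M) = 0.0116 dits

JSD(P||Q) = 0.5 × 0.0096 + 0.5 × 0.0116 = 0.0106 dits

Unlike KL divergence, JSD is symmetric and bounded: 0 ≤ JSD ≤ log(2).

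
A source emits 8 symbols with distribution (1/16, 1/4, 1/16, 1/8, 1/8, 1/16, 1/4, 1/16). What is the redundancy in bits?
0.2500 bits

Redundancy measures how far a source is from maximum entropy:
R = H_max - H(X)

Maximum entropy for 8 symbols: H_max = log_2(8) = 3.0000 bits
Actual entropy: H(X) = 2.7500 bits
Redundancy: R = 3.0000 - 2.7500 = 0.2500 bits

This redundancy represents potential for compression: the source could be compressed by 0.2500 bits per symbol.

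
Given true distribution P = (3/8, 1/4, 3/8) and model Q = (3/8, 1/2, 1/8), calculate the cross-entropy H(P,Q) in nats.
1.3209 nats

Cross-entropy: H(P,Q) = -Σ p(x) log q(x)

Alternatively: H(P,Q) = H(P) + D_KL(P||Q)
H(P) = 1.0822 nats
D_KL(P||Q) = 0.2387 nats

H(P,Q) = 1.0822 + 0.2387 = 1.3209 nats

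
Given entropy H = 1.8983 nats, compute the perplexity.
6.6745

Perplexity is e^H (or exp(H) for natural log).

H = 1.8983 nats
Perplexity = e^1.8983 = 6.6745

Interpretation: The model's uncertainty is equivalent to choosing uniformly among 6.7 options.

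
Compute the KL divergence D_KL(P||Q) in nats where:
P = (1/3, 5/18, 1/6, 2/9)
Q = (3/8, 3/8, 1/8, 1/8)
0.0532 nats

KL divergence: D_KL(P||Q) = Σ p(x) log(p(x)/q(x))

Computing term by term:
  x=0: 1/3 × log_e[(1/3)/(3/8)] = 1/3 × -0.1178 = -0.0393
  x=1: 5/18 × log_e[(5/18)/(3/8)] = 5/18 × -0.3001 = -0.0834
  x=2: 1/6 × log_e[(1/6)/(1/8)] = 1/6 × 0.2877 = 0.0479
  x=3: 2/9 × log_e[(2/9)/(1/8)] = 2/9 × 0.5754 = 0.1279

D_KL(P||Q) = 0.0532 nats

Note: KL divergence is always non-negative and equals 0 iff P = Q.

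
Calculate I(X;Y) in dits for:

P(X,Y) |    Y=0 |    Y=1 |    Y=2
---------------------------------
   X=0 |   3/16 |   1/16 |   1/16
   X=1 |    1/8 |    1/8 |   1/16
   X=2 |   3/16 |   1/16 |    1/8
0.0147 dits

Mutual information: I(X;Y) = H(X) + H(Y) - H(X,Y)

Marginals:
P(X) = (5/16, 5/16, 3/8), H(X) = 0.4755 dits
P(Y) = (1/2, 1/4, 1/4), H(Y) = 0.4515 dits

Joint entropy: H(X,Y) = 0.9123 dits

I(X;Y) = 0.4755 + 0.4515 - 0.9123 = 0.0147 dits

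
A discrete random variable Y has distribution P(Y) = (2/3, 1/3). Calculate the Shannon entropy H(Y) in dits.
0.2764 dits

Shannon entropy is H(X) = -Σ p(x) log p(x).

For P = (2/3, 1/3):
H = -2/3 × log_10(2/3) -1/3 × log_10(1/3)
H = 0.2764 dits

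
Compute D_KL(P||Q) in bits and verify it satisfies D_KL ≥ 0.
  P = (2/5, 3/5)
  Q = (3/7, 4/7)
0.0024 bits

KL divergence satisfies the Gibbs inequality: D_KL(P||Q) ≥ 0 for all distributions P, Q.

D_KL(P||Q) = Σ p(x) log(p(x)/q(x))
Term by term:
  x=0: 2/5 × log_2[(2/5)/(3/7)] = -0.0398
  x=1: 3/5 × log_2[(3/5)/(4/7)] = 0.0422
D_KL(P||Q) = 0.0024 bits

D_KL(P||Q) = 0.0024 ≥ 0 ✓

This non-negativity is a fundamental property: relative entropy cannot be negative because it measures how different Q is from P.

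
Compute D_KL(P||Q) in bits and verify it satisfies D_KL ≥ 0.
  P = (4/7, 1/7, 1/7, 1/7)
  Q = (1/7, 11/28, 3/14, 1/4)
0.7355 bits

KL divergence satisfies the Gibbs inequality: D_KL(P||Q) ≥ 0 for all distributions P, Q.

D_KL(P||Q) = Σ p(x) log(p(x)/q(x))
Term by term:
  x=0: 4/7 × log_2[(4/7)/(1/7)] = 1.1429
  x=1: 1/7 × log_2[(1/7)/(11/28)] = -0.2085
  x=2: 1/7 × log_2[(1/7)/(3/14)] = -0.0836
  x=3: 1/7 × log_2[(1/7)/(1/4)] = -0.1153
D_KL(P||Q) = 0.7355 bits

D_KL(P||Q) = 0.7355 ≥ 0 ✓

This non-negativity is a fundamental property: relative entropy cannot be negative because it measures how different Q is from P.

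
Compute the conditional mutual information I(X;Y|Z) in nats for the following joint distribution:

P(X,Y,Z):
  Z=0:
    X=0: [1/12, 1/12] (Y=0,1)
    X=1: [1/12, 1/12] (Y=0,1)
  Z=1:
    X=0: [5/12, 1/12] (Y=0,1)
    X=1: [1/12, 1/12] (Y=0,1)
0.0341 nats

Conditional mutual information: I(X;Y|Z) = H(X|Z) + H(Y|Z) - H(X,Y|Z)

H(Z) = 0.6365
H(X,Z) = 1.2425 → H(X|Z) = 0.6059
H(Y,Z) = 1.2425 → H(Y|Z) = 0.6059
H(X,Y,Z) = 1.8143 → H(X,Y|Z) = 1.1778

I(X;Y|Z) = 0.6059 + 0.6059 - 1.1778 = 0.0341 nats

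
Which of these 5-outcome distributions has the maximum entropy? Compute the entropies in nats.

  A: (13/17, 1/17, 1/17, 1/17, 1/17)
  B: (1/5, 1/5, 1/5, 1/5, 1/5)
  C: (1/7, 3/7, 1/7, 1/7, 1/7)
B

For a discrete distribution over n outcomes, entropy is maximized by the uniform distribution.

Computing entropies:
H(A) = 0.8718 nats
H(B) = 1.6094 nats
H(C) = 1.4751 nats

The uniform distribution (where all probabilities equal 1/5) achieves the maximum entropy of log_e(5) = 1.6094 nats.

Distribution B has the highest entropy.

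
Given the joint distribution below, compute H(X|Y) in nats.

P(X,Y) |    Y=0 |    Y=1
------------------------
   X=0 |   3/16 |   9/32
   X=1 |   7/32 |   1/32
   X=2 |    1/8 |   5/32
0.9702 nats

Using the chain rule: H(X|Y) = H(X,Y) - H(Y)

First, compute H(X,Y) = 1.6614 nats

Marginal P(Y) = (17/32, 15/32)
H(Y) = 0.6912 nats

H(X|Y) = H(X,Y) - H(Y) = 1.6614 - 0.6912 = 0.9702 nats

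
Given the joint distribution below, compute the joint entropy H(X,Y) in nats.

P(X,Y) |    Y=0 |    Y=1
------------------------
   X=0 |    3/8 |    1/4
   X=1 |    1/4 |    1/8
1.3209 nats

Joint entropy is H(X,Y) = -Σ_{x,y} p(x,y) log p(x,y).

Summing over all non-zero entries:
H(X,Y) = -[3/8·log_e(3/8) + 1/4·log_e(1/4) + 1/4·log_e(1/4) + 1/8·log_e(1/8)]
H(X,Y) = 1.3209 nats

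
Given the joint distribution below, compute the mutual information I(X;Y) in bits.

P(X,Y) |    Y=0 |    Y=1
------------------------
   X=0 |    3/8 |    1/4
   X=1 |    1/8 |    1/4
0.0488 bits

Mutual information: I(X;Y) = H(X) + H(Y) - H(X,Y)

Marginals:
P(X) = (5/8, 3/8), H(X) = 0.9544 bits
P(Y) = (1/2, 1/2), H(Y) = 1.0000 bits

Joint entropy: H(X,Y) = 1.9056 bits

I(X;Y) = 0.9544 + 1.0000 - 1.9056 = 0.0488 bits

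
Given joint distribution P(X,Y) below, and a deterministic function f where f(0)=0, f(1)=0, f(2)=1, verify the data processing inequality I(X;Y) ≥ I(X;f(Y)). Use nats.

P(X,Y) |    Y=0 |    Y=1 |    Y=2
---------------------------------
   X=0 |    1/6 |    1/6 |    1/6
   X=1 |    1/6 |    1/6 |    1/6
I(X;Y) = 0.0000, I(X;f(Y)) = 0.0000, inequality holds: 0.0000 ≥ 0.0000

Data Processing Inequality: For any Markov chain X → Y → Z, we have I(X;Y) ≥ I(X;Z).

Here Z = f(Y) is a deterministic function of Y, forming X → Y → Z.

Original I(X;Y) = 0.0000 nats

After applying f:
P(X,Z) where Z=f(Y):
- P(X,Z=0) = P(X,Y=0) + P(X,Y=1)
- P(X,Z=1) = P(X,Y=2)

I(X;Z) = I(X;f(Y)) = 0.0000 nats

Verification: 0.0000 ≥ 0.0000 ✓

Information cannot be created by processing; the function f can only lose information about X.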